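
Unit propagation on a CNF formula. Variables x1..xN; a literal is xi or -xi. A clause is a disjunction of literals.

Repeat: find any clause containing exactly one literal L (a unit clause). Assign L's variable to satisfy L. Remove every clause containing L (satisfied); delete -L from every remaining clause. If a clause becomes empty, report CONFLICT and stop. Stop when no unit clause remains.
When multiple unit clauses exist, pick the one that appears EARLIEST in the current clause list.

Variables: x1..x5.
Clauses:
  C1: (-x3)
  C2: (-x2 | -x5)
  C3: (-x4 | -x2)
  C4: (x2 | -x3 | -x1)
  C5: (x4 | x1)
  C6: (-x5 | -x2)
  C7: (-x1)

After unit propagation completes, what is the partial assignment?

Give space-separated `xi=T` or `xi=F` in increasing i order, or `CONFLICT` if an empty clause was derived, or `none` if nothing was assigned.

Answer: x1=F x2=F x3=F x4=T

Derivation:
unit clause [-3] forces x3=F; simplify:
  satisfied 2 clause(s); 5 remain; assigned so far: [3]
unit clause [-1] forces x1=F; simplify:
  drop 1 from [4, 1] -> [4]
  satisfied 1 clause(s); 4 remain; assigned so far: [1, 3]
unit clause [4] forces x4=T; simplify:
  drop -4 from [-4, -2] -> [-2]
  satisfied 1 clause(s); 3 remain; assigned so far: [1, 3, 4]
unit clause [-2] forces x2=F; simplify:
  satisfied 3 clause(s); 0 remain; assigned so far: [1, 2, 3, 4]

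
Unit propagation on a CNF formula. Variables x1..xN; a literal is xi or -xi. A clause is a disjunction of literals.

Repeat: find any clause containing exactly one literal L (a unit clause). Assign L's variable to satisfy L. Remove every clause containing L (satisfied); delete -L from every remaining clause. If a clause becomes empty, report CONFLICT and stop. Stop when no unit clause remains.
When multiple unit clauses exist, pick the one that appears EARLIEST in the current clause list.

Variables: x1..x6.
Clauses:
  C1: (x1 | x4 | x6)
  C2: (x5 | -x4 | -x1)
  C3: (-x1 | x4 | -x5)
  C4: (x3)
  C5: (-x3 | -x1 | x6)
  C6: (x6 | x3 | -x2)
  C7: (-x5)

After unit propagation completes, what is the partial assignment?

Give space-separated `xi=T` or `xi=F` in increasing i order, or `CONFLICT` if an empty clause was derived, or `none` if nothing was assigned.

Answer: x3=T x5=F

Derivation:
unit clause [3] forces x3=T; simplify:
  drop -3 from [-3, -1, 6] -> [-1, 6]
  satisfied 2 clause(s); 5 remain; assigned so far: [3]
unit clause [-5] forces x5=F; simplify:
  drop 5 from [5, -4, -1] -> [-4, -1]
  satisfied 2 clause(s); 3 remain; assigned so far: [3, 5]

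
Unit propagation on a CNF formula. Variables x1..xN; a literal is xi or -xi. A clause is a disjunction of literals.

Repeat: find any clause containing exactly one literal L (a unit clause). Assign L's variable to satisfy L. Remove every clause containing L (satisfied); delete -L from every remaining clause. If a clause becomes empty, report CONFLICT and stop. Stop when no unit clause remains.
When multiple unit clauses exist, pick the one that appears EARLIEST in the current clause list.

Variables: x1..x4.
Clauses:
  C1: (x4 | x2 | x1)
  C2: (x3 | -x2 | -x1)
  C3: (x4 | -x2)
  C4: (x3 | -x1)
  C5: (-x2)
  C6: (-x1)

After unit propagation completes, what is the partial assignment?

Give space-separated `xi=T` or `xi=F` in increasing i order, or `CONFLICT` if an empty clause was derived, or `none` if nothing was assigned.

unit clause [-2] forces x2=F; simplify:
  drop 2 from [4, 2, 1] -> [4, 1]
  satisfied 3 clause(s); 3 remain; assigned so far: [2]
unit clause [-1] forces x1=F; simplify:
  drop 1 from [4, 1] -> [4]
  satisfied 2 clause(s); 1 remain; assigned so far: [1, 2]
unit clause [4] forces x4=T; simplify:
  satisfied 1 clause(s); 0 remain; assigned so far: [1, 2, 4]

Answer: x1=F x2=F x4=T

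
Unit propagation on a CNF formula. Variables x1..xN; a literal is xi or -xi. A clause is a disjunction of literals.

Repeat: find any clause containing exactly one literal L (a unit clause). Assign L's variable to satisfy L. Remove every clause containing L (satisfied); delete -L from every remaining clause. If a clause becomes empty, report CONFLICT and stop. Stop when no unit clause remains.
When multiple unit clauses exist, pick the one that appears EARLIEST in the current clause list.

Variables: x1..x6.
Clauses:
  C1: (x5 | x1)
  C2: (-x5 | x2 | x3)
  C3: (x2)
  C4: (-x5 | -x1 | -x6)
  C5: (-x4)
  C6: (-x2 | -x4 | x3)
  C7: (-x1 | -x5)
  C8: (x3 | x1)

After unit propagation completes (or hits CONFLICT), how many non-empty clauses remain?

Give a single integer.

Answer: 4

Derivation:
unit clause [2] forces x2=T; simplify:
  drop -2 from [-2, -4, 3] -> [-4, 3]
  satisfied 2 clause(s); 6 remain; assigned so far: [2]
unit clause [-4] forces x4=F; simplify:
  satisfied 2 clause(s); 4 remain; assigned so far: [2, 4]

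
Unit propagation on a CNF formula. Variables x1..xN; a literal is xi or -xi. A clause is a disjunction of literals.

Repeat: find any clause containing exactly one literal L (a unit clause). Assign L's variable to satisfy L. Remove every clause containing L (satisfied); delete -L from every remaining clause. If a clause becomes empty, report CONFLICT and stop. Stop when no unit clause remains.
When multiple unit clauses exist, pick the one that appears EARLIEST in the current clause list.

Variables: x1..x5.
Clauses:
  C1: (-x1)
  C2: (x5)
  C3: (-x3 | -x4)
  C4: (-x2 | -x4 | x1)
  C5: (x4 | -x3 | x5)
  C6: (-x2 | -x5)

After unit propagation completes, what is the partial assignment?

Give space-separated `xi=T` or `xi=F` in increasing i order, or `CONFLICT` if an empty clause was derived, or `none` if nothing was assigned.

Answer: x1=F x2=F x5=T

Derivation:
unit clause [-1] forces x1=F; simplify:
  drop 1 from [-2, -4, 1] -> [-2, -4]
  satisfied 1 clause(s); 5 remain; assigned so far: [1]
unit clause [5] forces x5=T; simplify:
  drop -5 from [-2, -5] -> [-2]
  satisfied 2 clause(s); 3 remain; assigned so far: [1, 5]
unit clause [-2] forces x2=F; simplify:
  satisfied 2 clause(s); 1 remain; assigned so far: [1, 2, 5]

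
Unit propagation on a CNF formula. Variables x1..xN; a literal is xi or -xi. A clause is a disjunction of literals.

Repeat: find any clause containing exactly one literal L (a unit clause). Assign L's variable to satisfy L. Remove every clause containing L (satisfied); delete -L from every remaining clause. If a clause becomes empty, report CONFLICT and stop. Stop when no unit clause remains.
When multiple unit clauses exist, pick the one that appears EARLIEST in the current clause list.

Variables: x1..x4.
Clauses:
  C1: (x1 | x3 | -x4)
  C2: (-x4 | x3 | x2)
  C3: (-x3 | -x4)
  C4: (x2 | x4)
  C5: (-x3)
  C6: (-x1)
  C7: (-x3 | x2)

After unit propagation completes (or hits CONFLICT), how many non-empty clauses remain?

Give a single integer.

unit clause [-3] forces x3=F; simplify:
  drop 3 from [1, 3, -4] -> [1, -4]
  drop 3 from [-4, 3, 2] -> [-4, 2]
  satisfied 3 clause(s); 4 remain; assigned so far: [3]
unit clause [-1] forces x1=F; simplify:
  drop 1 from [1, -4] -> [-4]
  satisfied 1 clause(s); 3 remain; assigned so far: [1, 3]
unit clause [-4] forces x4=F; simplify:
  drop 4 from [2, 4] -> [2]
  satisfied 2 clause(s); 1 remain; assigned so far: [1, 3, 4]
unit clause [2] forces x2=T; simplify:
  satisfied 1 clause(s); 0 remain; assigned so far: [1, 2, 3, 4]

Answer: 0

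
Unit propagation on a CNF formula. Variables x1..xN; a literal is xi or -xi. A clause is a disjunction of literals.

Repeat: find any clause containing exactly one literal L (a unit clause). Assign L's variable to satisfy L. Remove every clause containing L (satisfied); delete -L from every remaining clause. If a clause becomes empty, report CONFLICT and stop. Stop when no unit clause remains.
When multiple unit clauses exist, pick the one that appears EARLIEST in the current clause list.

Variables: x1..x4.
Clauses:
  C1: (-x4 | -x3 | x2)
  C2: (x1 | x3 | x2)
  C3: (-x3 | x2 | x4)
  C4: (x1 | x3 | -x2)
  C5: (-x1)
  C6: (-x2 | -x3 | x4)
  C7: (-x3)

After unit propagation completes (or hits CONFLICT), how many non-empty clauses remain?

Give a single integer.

unit clause [-1] forces x1=F; simplify:
  drop 1 from [1, 3, 2] -> [3, 2]
  drop 1 from [1, 3, -2] -> [3, -2]
  satisfied 1 clause(s); 6 remain; assigned so far: [1]
unit clause [-3] forces x3=F; simplify:
  drop 3 from [3, 2] -> [2]
  drop 3 from [3, -2] -> [-2]
  satisfied 4 clause(s); 2 remain; assigned so far: [1, 3]
unit clause [2] forces x2=T; simplify:
  drop -2 from [-2] -> [] (empty!)
  satisfied 1 clause(s); 1 remain; assigned so far: [1, 2, 3]
CONFLICT (empty clause)

Answer: 0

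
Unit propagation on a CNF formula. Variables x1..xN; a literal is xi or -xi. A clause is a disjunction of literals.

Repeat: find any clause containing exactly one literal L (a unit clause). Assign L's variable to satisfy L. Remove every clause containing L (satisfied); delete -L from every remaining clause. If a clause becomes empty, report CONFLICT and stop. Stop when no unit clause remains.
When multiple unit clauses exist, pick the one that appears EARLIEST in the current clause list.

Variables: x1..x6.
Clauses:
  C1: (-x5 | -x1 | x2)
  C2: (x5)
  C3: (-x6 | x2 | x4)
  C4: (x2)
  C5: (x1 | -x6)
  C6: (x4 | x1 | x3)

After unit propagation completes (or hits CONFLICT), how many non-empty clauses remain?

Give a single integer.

unit clause [5] forces x5=T; simplify:
  drop -5 from [-5, -1, 2] -> [-1, 2]
  satisfied 1 clause(s); 5 remain; assigned so far: [5]
unit clause [2] forces x2=T; simplify:
  satisfied 3 clause(s); 2 remain; assigned so far: [2, 5]

Answer: 2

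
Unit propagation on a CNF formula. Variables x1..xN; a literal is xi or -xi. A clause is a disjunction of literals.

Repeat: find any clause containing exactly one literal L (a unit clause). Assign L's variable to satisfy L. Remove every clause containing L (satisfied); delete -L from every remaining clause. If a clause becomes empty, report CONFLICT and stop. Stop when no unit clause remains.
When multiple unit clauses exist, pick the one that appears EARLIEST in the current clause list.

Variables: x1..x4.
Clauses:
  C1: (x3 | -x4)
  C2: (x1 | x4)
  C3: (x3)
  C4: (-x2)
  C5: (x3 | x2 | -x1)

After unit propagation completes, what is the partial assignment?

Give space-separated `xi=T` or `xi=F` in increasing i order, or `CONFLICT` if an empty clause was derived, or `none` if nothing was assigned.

unit clause [3] forces x3=T; simplify:
  satisfied 3 clause(s); 2 remain; assigned so far: [3]
unit clause [-2] forces x2=F; simplify:
  satisfied 1 clause(s); 1 remain; assigned so far: [2, 3]

Answer: x2=F x3=T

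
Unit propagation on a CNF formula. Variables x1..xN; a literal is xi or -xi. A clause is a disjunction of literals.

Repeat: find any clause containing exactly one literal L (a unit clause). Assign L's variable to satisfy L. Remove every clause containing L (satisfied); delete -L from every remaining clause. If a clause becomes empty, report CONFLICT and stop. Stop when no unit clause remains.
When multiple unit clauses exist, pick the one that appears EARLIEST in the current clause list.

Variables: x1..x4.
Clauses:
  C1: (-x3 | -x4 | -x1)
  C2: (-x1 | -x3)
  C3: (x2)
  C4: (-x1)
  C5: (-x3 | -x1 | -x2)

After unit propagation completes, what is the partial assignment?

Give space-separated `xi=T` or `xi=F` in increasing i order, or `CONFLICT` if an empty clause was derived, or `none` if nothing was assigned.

unit clause [2] forces x2=T; simplify:
  drop -2 from [-3, -1, -2] -> [-3, -1]
  satisfied 1 clause(s); 4 remain; assigned so far: [2]
unit clause [-1] forces x1=F; simplify:
  satisfied 4 clause(s); 0 remain; assigned so far: [1, 2]

Answer: x1=F x2=T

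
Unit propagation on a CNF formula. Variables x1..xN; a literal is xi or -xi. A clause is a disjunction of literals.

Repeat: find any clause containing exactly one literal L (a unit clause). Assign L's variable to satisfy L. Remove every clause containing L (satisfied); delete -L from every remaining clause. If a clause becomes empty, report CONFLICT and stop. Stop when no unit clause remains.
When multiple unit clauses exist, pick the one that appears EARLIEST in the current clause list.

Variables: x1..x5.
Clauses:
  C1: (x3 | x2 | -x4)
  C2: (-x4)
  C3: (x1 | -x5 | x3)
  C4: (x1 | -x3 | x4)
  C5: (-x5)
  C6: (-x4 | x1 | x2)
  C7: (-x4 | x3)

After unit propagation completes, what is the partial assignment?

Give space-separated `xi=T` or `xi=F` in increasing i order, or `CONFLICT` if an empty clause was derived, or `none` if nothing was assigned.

Answer: x4=F x5=F

Derivation:
unit clause [-4] forces x4=F; simplify:
  drop 4 from [1, -3, 4] -> [1, -3]
  satisfied 4 clause(s); 3 remain; assigned so far: [4]
unit clause [-5] forces x5=F; simplify:
  satisfied 2 clause(s); 1 remain; assigned so far: [4, 5]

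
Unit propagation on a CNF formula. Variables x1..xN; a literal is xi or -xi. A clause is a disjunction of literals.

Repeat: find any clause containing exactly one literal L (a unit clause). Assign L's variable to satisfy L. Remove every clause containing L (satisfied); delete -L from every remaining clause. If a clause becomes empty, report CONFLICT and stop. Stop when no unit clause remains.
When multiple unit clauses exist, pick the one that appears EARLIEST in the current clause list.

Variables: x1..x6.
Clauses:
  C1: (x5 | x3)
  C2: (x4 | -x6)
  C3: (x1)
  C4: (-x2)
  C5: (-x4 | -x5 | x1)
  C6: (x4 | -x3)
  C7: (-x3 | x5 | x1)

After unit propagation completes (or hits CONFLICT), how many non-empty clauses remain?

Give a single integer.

unit clause [1] forces x1=T; simplify:
  satisfied 3 clause(s); 4 remain; assigned so far: [1]
unit clause [-2] forces x2=F; simplify:
  satisfied 1 clause(s); 3 remain; assigned so far: [1, 2]

Answer: 3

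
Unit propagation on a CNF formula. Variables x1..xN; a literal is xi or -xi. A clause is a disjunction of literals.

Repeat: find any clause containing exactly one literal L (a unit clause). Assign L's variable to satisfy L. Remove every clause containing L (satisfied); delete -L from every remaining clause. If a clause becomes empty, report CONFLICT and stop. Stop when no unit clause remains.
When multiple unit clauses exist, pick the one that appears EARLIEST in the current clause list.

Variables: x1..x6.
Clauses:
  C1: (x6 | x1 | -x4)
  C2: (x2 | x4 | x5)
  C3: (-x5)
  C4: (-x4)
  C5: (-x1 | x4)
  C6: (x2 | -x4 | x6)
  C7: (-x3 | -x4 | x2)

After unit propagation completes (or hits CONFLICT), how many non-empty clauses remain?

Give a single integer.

unit clause [-5] forces x5=F; simplify:
  drop 5 from [2, 4, 5] -> [2, 4]
  satisfied 1 clause(s); 6 remain; assigned so far: [5]
unit clause [-4] forces x4=F; simplify:
  drop 4 from [2, 4] -> [2]
  drop 4 from [-1, 4] -> [-1]
  satisfied 4 clause(s); 2 remain; assigned so far: [4, 5]
unit clause [2] forces x2=T; simplify:
  satisfied 1 clause(s); 1 remain; assigned so far: [2, 4, 5]
unit clause [-1] forces x1=F; simplify:
  satisfied 1 clause(s); 0 remain; assigned so far: [1, 2, 4, 5]

Answer: 0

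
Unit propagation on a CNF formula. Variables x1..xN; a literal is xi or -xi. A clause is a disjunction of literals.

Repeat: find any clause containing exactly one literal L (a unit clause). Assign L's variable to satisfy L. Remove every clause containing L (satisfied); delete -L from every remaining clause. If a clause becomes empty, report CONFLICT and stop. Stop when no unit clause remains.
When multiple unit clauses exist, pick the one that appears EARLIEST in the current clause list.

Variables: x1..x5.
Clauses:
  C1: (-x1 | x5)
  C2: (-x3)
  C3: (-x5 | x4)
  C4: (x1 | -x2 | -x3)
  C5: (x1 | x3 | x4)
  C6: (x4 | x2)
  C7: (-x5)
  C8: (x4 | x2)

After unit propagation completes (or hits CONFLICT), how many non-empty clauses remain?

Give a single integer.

Answer: 0

Derivation:
unit clause [-3] forces x3=F; simplify:
  drop 3 from [1, 3, 4] -> [1, 4]
  satisfied 2 clause(s); 6 remain; assigned so far: [3]
unit clause [-5] forces x5=F; simplify:
  drop 5 from [-1, 5] -> [-1]
  satisfied 2 clause(s); 4 remain; assigned so far: [3, 5]
unit clause [-1] forces x1=F; simplify:
  drop 1 from [1, 4] -> [4]
  satisfied 1 clause(s); 3 remain; assigned so far: [1, 3, 5]
unit clause [4] forces x4=T; simplify:
  satisfied 3 clause(s); 0 remain; assigned so far: [1, 3, 4, 5]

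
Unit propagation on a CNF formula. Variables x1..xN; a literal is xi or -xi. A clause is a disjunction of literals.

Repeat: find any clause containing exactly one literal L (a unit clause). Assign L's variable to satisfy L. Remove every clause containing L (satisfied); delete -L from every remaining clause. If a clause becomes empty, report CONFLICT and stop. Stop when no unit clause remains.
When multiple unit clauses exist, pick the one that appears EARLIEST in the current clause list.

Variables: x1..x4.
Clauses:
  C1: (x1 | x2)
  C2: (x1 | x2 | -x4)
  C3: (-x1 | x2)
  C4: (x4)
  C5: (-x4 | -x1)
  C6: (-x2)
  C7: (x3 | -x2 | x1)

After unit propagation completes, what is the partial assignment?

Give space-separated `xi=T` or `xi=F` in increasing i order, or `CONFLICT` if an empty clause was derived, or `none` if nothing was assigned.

unit clause [4] forces x4=T; simplify:
  drop -4 from [1, 2, -4] -> [1, 2]
  drop -4 from [-4, -1] -> [-1]
  satisfied 1 clause(s); 6 remain; assigned so far: [4]
unit clause [-1] forces x1=F; simplify:
  drop 1 from [1, 2] -> [2]
  drop 1 from [1, 2] -> [2]
  drop 1 from [3, -2, 1] -> [3, -2]
  satisfied 2 clause(s); 4 remain; assigned so far: [1, 4]
unit clause [2] forces x2=T; simplify:
  drop -2 from [-2] -> [] (empty!)
  drop -2 from [3, -2] -> [3]
  satisfied 2 clause(s); 2 remain; assigned so far: [1, 2, 4]
CONFLICT (empty clause)

Answer: CONFLICT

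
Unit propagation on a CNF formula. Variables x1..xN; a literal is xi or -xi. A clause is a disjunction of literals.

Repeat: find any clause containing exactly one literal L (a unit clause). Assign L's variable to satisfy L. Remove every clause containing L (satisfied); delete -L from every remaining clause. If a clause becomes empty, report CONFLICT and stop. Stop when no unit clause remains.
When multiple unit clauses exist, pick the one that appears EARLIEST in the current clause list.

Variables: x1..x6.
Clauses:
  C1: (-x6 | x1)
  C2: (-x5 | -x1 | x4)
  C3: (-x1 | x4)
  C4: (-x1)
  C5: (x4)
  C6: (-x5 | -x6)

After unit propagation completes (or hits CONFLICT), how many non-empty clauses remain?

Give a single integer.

Answer: 0

Derivation:
unit clause [-1] forces x1=F; simplify:
  drop 1 from [-6, 1] -> [-6]
  satisfied 3 clause(s); 3 remain; assigned so far: [1]
unit clause [-6] forces x6=F; simplify:
  satisfied 2 clause(s); 1 remain; assigned so far: [1, 6]
unit clause [4] forces x4=T; simplify:
  satisfied 1 clause(s); 0 remain; assigned so far: [1, 4, 6]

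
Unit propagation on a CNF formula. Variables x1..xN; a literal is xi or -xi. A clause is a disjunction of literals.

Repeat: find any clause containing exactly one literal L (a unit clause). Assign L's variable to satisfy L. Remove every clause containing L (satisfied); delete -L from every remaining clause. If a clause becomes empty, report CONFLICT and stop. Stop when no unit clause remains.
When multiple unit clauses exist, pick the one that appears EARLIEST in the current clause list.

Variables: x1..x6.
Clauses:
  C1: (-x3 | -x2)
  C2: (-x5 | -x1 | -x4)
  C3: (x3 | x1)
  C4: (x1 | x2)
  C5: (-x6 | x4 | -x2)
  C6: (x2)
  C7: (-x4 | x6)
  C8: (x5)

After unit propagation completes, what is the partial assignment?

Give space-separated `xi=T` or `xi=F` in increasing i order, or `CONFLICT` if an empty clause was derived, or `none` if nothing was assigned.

Answer: x1=T x2=T x3=F x4=F x5=T x6=F

Derivation:
unit clause [2] forces x2=T; simplify:
  drop -2 from [-3, -2] -> [-3]
  drop -2 from [-6, 4, -2] -> [-6, 4]
  satisfied 2 clause(s); 6 remain; assigned so far: [2]
unit clause [-3] forces x3=F; simplify:
  drop 3 from [3, 1] -> [1]
  satisfied 1 clause(s); 5 remain; assigned so far: [2, 3]
unit clause [1] forces x1=T; simplify:
  drop -1 from [-5, -1, -4] -> [-5, -4]
  satisfied 1 clause(s); 4 remain; assigned so far: [1, 2, 3]
unit clause [5] forces x5=T; simplify:
  drop -5 from [-5, -4] -> [-4]
  satisfied 1 clause(s); 3 remain; assigned so far: [1, 2, 3, 5]
unit clause [-4] forces x4=F; simplify:
  drop 4 from [-6, 4] -> [-6]
  satisfied 2 clause(s); 1 remain; assigned so far: [1, 2, 3, 4, 5]
unit clause [-6] forces x6=F; simplify:
  satisfied 1 clause(s); 0 remain; assigned so far: [1, 2, 3, 4, 5, 6]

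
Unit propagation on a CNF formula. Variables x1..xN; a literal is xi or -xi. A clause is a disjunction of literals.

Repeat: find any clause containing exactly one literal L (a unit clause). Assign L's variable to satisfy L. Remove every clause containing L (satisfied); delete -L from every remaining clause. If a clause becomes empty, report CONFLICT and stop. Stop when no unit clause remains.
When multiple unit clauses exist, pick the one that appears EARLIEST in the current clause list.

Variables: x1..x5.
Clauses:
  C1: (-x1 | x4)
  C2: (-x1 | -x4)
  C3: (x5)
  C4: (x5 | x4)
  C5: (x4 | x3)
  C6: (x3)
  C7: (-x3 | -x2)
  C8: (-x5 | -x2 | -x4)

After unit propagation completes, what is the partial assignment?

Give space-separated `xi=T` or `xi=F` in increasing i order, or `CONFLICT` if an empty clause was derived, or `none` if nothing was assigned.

unit clause [5] forces x5=T; simplify:
  drop -5 from [-5, -2, -4] -> [-2, -4]
  satisfied 2 clause(s); 6 remain; assigned so far: [5]
unit clause [3] forces x3=T; simplify:
  drop -3 from [-3, -2] -> [-2]
  satisfied 2 clause(s); 4 remain; assigned so far: [3, 5]
unit clause [-2] forces x2=F; simplify:
  satisfied 2 clause(s); 2 remain; assigned so far: [2, 3, 5]

Answer: x2=F x3=T x5=T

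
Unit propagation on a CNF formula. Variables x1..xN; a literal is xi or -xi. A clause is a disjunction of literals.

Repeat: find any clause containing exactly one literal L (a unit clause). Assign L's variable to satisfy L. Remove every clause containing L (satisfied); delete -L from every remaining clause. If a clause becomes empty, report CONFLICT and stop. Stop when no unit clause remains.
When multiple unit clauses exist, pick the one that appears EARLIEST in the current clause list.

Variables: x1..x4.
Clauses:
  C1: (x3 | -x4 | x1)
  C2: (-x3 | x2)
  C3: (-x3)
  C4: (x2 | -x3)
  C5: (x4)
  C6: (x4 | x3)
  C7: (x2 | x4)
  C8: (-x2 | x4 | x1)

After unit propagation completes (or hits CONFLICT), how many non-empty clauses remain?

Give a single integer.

unit clause [-3] forces x3=F; simplify:
  drop 3 from [3, -4, 1] -> [-4, 1]
  drop 3 from [4, 3] -> [4]
  satisfied 3 clause(s); 5 remain; assigned so far: [3]
unit clause [4] forces x4=T; simplify:
  drop -4 from [-4, 1] -> [1]
  satisfied 4 clause(s); 1 remain; assigned so far: [3, 4]
unit clause [1] forces x1=T; simplify:
  satisfied 1 clause(s); 0 remain; assigned so far: [1, 3, 4]

Answer: 0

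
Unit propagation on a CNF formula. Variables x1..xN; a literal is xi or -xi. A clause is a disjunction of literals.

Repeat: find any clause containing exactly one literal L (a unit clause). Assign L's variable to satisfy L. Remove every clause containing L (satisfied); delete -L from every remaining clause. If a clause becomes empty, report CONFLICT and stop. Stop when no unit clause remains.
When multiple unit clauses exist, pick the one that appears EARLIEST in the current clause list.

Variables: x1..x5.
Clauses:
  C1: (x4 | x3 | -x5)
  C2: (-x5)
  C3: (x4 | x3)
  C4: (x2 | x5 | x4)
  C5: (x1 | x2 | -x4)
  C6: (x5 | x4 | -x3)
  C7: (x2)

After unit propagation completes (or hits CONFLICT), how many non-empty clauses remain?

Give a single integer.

unit clause [-5] forces x5=F; simplify:
  drop 5 from [2, 5, 4] -> [2, 4]
  drop 5 from [5, 4, -3] -> [4, -3]
  satisfied 2 clause(s); 5 remain; assigned so far: [5]
unit clause [2] forces x2=T; simplify:
  satisfied 3 clause(s); 2 remain; assigned so far: [2, 5]

Answer: 2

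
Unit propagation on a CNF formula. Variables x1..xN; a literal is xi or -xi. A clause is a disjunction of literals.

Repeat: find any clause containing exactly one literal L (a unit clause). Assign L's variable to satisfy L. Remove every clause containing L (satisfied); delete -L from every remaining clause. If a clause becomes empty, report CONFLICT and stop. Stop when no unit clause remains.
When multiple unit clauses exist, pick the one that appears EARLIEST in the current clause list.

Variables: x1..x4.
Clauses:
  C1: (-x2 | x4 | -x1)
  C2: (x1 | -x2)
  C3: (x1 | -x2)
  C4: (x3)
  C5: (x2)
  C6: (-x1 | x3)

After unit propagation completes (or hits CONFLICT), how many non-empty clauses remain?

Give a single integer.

unit clause [3] forces x3=T; simplify:
  satisfied 2 clause(s); 4 remain; assigned so far: [3]
unit clause [2] forces x2=T; simplify:
  drop -2 from [-2, 4, -1] -> [4, -1]
  drop -2 from [1, -2] -> [1]
  drop -2 from [1, -2] -> [1]
  satisfied 1 clause(s); 3 remain; assigned so far: [2, 3]
unit clause [1] forces x1=T; simplify:
  drop -1 from [4, -1] -> [4]
  satisfied 2 clause(s); 1 remain; assigned so far: [1, 2, 3]
unit clause [4] forces x4=T; simplify:
  satisfied 1 clause(s); 0 remain; assigned so far: [1, 2, 3, 4]

Answer: 0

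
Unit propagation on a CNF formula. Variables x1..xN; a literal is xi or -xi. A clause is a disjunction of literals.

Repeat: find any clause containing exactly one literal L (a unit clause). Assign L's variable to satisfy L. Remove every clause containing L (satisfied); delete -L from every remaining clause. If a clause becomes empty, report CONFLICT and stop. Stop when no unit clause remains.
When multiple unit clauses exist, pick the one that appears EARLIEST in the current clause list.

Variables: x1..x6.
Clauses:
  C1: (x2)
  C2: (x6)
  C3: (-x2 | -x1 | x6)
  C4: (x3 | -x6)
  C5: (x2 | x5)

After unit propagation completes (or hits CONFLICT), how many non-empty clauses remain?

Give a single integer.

unit clause [2] forces x2=T; simplify:
  drop -2 from [-2, -1, 6] -> [-1, 6]
  satisfied 2 clause(s); 3 remain; assigned so far: [2]
unit clause [6] forces x6=T; simplify:
  drop -6 from [3, -6] -> [3]
  satisfied 2 clause(s); 1 remain; assigned so far: [2, 6]
unit clause [3] forces x3=T; simplify:
  satisfied 1 clause(s); 0 remain; assigned so far: [2, 3, 6]

Answer: 0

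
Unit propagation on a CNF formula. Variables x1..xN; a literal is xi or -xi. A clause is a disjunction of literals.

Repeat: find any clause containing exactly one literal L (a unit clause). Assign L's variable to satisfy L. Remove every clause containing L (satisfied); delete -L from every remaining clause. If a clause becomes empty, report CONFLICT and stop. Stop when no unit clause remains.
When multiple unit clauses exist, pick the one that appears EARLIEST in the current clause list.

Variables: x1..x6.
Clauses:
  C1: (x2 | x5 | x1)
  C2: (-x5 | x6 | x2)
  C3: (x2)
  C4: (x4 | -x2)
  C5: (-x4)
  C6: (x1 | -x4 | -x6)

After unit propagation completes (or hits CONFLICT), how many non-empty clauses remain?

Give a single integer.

Answer: 1

Derivation:
unit clause [2] forces x2=T; simplify:
  drop -2 from [4, -2] -> [4]
  satisfied 3 clause(s); 3 remain; assigned so far: [2]
unit clause [4] forces x4=T; simplify:
  drop -4 from [-4] -> [] (empty!)
  drop -4 from [1, -4, -6] -> [1, -6]
  satisfied 1 clause(s); 2 remain; assigned so far: [2, 4]
CONFLICT (empty clause)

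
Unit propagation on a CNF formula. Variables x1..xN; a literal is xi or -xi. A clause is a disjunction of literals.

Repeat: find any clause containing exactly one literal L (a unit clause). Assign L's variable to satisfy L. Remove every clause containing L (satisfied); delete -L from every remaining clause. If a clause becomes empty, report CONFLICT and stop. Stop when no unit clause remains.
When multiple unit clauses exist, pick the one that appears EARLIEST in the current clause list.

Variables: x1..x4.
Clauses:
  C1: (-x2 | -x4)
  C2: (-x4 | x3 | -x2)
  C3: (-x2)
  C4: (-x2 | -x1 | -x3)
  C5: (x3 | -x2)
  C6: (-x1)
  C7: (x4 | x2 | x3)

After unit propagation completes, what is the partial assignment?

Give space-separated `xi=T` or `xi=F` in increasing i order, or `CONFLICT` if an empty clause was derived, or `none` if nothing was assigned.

unit clause [-2] forces x2=F; simplify:
  drop 2 from [4, 2, 3] -> [4, 3]
  satisfied 5 clause(s); 2 remain; assigned so far: [2]
unit clause [-1] forces x1=F; simplify:
  satisfied 1 clause(s); 1 remain; assigned so far: [1, 2]

Answer: x1=F x2=F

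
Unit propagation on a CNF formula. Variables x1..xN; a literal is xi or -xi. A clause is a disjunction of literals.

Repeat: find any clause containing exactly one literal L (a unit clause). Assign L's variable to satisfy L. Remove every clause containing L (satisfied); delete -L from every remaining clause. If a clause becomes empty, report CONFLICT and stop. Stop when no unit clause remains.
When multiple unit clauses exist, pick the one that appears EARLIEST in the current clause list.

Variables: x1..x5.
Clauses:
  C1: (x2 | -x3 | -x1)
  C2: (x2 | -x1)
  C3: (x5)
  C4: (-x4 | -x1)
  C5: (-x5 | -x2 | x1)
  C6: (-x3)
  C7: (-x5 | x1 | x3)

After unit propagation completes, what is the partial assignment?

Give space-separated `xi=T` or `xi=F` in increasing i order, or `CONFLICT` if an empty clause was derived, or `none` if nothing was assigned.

unit clause [5] forces x5=T; simplify:
  drop -5 from [-5, -2, 1] -> [-2, 1]
  drop -5 from [-5, 1, 3] -> [1, 3]
  satisfied 1 clause(s); 6 remain; assigned so far: [5]
unit clause [-3] forces x3=F; simplify:
  drop 3 from [1, 3] -> [1]
  satisfied 2 clause(s); 4 remain; assigned so far: [3, 5]
unit clause [1] forces x1=T; simplify:
  drop -1 from [2, -1] -> [2]
  drop -1 from [-4, -1] -> [-4]
  satisfied 2 clause(s); 2 remain; assigned so far: [1, 3, 5]
unit clause [2] forces x2=T; simplify:
  satisfied 1 clause(s); 1 remain; assigned so far: [1, 2, 3, 5]
unit clause [-4] forces x4=F; simplify:
  satisfied 1 clause(s); 0 remain; assigned so far: [1, 2, 3, 4, 5]

Answer: x1=T x2=T x3=F x4=F x5=T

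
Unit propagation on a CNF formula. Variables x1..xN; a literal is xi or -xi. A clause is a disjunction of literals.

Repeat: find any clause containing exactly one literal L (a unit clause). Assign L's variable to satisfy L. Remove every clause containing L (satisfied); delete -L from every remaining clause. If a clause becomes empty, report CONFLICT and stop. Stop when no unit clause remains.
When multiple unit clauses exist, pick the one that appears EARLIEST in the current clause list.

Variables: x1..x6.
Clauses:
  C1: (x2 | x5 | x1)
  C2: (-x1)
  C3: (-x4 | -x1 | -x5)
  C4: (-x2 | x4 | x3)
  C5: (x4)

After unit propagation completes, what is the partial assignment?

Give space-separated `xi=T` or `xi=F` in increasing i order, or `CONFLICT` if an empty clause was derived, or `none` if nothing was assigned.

Answer: x1=F x4=T

Derivation:
unit clause [-1] forces x1=F; simplify:
  drop 1 from [2, 5, 1] -> [2, 5]
  satisfied 2 clause(s); 3 remain; assigned so far: [1]
unit clause [4] forces x4=T; simplify:
  satisfied 2 clause(s); 1 remain; assigned so far: [1, 4]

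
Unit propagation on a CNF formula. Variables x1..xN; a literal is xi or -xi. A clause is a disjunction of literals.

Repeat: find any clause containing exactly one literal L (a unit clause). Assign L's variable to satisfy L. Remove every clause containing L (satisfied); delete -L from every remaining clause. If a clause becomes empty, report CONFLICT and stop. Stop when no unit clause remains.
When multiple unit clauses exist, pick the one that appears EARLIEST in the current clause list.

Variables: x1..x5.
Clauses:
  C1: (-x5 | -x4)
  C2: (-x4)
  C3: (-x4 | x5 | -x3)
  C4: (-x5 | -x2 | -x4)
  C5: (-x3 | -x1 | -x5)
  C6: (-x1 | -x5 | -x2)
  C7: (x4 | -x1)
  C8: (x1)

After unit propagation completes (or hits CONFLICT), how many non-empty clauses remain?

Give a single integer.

Answer: 0

Derivation:
unit clause [-4] forces x4=F; simplify:
  drop 4 from [4, -1] -> [-1]
  satisfied 4 clause(s); 4 remain; assigned so far: [4]
unit clause [-1] forces x1=F; simplify:
  drop 1 from [1] -> [] (empty!)
  satisfied 3 clause(s); 1 remain; assigned so far: [1, 4]
CONFLICT (empty clause)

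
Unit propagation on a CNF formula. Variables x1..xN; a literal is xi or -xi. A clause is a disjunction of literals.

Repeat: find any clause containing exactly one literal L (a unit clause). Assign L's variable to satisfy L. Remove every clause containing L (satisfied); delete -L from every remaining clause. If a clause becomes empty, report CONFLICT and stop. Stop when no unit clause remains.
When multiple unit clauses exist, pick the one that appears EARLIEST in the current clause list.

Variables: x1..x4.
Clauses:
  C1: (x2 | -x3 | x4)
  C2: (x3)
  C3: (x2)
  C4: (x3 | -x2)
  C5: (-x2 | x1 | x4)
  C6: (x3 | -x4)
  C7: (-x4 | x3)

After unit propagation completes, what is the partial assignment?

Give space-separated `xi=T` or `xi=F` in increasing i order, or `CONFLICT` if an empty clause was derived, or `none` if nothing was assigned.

Answer: x2=T x3=T

Derivation:
unit clause [3] forces x3=T; simplify:
  drop -3 from [2, -3, 4] -> [2, 4]
  satisfied 4 clause(s); 3 remain; assigned so far: [3]
unit clause [2] forces x2=T; simplify:
  drop -2 from [-2, 1, 4] -> [1, 4]
  satisfied 2 clause(s); 1 remain; assigned so far: [2, 3]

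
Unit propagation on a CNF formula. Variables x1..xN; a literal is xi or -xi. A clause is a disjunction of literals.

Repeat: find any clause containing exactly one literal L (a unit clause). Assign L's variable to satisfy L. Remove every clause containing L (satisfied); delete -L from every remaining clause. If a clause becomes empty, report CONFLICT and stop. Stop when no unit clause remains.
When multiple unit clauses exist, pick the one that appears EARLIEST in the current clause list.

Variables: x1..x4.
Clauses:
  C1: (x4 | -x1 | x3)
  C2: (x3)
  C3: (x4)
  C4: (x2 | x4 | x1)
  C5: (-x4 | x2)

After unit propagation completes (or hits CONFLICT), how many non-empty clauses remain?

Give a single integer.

unit clause [3] forces x3=T; simplify:
  satisfied 2 clause(s); 3 remain; assigned so far: [3]
unit clause [4] forces x4=T; simplify:
  drop -4 from [-4, 2] -> [2]
  satisfied 2 clause(s); 1 remain; assigned so far: [3, 4]
unit clause [2] forces x2=T; simplify:
  satisfied 1 clause(s); 0 remain; assigned so far: [2, 3, 4]

Answer: 0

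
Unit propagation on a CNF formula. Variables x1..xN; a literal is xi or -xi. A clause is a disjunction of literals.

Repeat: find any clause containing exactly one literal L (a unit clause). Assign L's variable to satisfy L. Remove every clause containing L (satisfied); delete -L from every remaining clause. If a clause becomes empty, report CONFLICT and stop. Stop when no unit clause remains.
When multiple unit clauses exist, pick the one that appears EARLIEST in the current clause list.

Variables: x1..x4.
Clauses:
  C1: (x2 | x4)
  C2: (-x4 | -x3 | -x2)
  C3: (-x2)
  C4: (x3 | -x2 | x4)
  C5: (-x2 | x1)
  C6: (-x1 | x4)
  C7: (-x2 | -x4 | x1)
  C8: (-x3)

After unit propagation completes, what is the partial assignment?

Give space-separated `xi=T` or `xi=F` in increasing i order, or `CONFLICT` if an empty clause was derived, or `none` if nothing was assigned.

Answer: x2=F x3=F x4=T

Derivation:
unit clause [-2] forces x2=F; simplify:
  drop 2 from [2, 4] -> [4]
  satisfied 5 clause(s); 3 remain; assigned so far: [2]
unit clause [4] forces x4=T; simplify:
  satisfied 2 clause(s); 1 remain; assigned so far: [2, 4]
unit clause [-3] forces x3=F; simplify:
  satisfied 1 clause(s); 0 remain; assigned so far: [2, 3, 4]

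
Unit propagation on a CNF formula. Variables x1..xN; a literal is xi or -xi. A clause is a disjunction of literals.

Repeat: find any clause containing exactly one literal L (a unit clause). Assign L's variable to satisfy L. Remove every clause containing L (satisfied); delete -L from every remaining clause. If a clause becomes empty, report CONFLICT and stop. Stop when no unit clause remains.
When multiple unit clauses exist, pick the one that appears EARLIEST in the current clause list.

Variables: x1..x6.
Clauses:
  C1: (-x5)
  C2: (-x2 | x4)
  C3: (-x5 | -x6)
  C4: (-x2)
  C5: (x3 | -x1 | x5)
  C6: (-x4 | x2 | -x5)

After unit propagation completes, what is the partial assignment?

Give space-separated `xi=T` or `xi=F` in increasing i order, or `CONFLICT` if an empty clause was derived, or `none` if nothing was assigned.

Answer: x2=F x5=F

Derivation:
unit clause [-5] forces x5=F; simplify:
  drop 5 from [3, -1, 5] -> [3, -1]
  satisfied 3 clause(s); 3 remain; assigned so far: [5]
unit clause [-2] forces x2=F; simplify:
  satisfied 2 clause(s); 1 remain; assigned so far: [2, 5]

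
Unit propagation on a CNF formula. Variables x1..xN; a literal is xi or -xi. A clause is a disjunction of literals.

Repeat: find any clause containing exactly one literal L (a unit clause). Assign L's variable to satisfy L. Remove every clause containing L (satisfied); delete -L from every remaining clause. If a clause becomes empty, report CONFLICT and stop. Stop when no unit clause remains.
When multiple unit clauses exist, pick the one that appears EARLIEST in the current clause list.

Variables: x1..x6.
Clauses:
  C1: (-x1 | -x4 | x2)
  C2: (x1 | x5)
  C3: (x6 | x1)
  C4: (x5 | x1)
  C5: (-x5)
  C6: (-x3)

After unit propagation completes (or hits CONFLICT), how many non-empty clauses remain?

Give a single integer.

unit clause [-5] forces x5=F; simplify:
  drop 5 from [1, 5] -> [1]
  drop 5 from [5, 1] -> [1]
  satisfied 1 clause(s); 5 remain; assigned so far: [5]
unit clause [1] forces x1=T; simplify:
  drop -1 from [-1, -4, 2] -> [-4, 2]
  satisfied 3 clause(s); 2 remain; assigned so far: [1, 5]
unit clause [-3] forces x3=F; simplify:
  satisfied 1 clause(s); 1 remain; assigned so far: [1, 3, 5]

Answer: 1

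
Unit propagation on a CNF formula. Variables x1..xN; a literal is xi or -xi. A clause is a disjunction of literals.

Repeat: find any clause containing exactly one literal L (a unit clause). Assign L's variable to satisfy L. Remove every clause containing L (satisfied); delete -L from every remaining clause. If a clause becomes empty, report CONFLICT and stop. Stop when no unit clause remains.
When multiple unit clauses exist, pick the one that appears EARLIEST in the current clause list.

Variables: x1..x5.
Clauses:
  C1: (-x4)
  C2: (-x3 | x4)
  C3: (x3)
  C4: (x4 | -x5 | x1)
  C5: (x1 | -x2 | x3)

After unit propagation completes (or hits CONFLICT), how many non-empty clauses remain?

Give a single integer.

Answer: 2

Derivation:
unit clause [-4] forces x4=F; simplify:
  drop 4 from [-3, 4] -> [-3]
  drop 4 from [4, -5, 1] -> [-5, 1]
  satisfied 1 clause(s); 4 remain; assigned so far: [4]
unit clause [-3] forces x3=F; simplify:
  drop 3 from [3] -> [] (empty!)
  drop 3 from [1, -2, 3] -> [1, -2]
  satisfied 1 clause(s); 3 remain; assigned so far: [3, 4]
CONFLICT (empty clause)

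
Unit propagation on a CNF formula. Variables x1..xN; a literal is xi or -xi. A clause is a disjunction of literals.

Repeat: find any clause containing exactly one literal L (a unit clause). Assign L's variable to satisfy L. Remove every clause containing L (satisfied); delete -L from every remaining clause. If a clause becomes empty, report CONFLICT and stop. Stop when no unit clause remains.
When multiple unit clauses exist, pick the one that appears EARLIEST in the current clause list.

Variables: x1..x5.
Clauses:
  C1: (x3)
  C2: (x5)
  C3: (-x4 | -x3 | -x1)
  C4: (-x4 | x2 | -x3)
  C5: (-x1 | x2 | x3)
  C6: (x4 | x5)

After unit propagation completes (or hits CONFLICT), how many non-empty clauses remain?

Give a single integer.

unit clause [3] forces x3=T; simplify:
  drop -3 from [-4, -3, -1] -> [-4, -1]
  drop -3 from [-4, 2, -3] -> [-4, 2]
  satisfied 2 clause(s); 4 remain; assigned so far: [3]
unit clause [5] forces x5=T; simplify:
  satisfied 2 clause(s); 2 remain; assigned so far: [3, 5]

Answer: 2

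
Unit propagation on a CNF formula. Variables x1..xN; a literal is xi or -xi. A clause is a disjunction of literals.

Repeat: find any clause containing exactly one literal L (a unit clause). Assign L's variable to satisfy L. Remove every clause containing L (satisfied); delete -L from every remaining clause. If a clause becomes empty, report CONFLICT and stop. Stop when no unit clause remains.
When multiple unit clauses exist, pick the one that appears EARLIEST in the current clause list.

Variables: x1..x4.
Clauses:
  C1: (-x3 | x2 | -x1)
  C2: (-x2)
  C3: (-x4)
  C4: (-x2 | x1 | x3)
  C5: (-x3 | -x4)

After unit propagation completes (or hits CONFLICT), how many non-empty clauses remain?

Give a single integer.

Answer: 1

Derivation:
unit clause [-2] forces x2=F; simplify:
  drop 2 from [-3, 2, -1] -> [-3, -1]
  satisfied 2 clause(s); 3 remain; assigned so far: [2]
unit clause [-4] forces x4=F; simplify:
  satisfied 2 clause(s); 1 remain; assigned so far: [2, 4]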